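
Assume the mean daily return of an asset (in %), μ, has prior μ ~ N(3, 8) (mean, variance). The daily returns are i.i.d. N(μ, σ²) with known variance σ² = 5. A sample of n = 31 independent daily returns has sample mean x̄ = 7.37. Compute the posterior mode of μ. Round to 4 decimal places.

μ̂_MAP = 7.2836

n = 31, x̄ = 7.37.
For a Normal prior and Normal likelihood with known variance, the posterior is Normal; its mode equals its mean, the precision-weighted average.
Prior precision 1/σ₀² = 1/8 = 0.125; data precision n/σ² = 31/5 = 6.2.
μ̂ = (0.125·3 + 6.2·7.37) / (0.125 + 6.2) = 46.069/6.325 = 2003/275 ≈ 7.2836.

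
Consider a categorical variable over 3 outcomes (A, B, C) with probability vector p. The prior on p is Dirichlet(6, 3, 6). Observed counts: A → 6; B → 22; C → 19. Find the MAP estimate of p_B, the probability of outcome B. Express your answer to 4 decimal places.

The posterior is Dirichlet(αᵢ + nᵢ) = Dirichlet(12, 25, 25).
For a Dirichlet(a₁,…,a_K) with all aᵢ > 1, the mode has j-th component (aⱼ − 1)/(Σaᵢ − K).
Here Σaᵢ = 62 and K = 3, so p_B = (25 − 1)/(62 − 3) = 24/59 ≈ 0.4068.

MAP estimate of p_B = 0.4068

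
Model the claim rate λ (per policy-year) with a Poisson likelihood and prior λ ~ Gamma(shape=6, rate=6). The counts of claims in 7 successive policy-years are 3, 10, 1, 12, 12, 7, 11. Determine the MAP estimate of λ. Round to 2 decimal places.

λ̂_MAP = 4.69

Σxᵢ = 3+10+1+12+12+7+11 = 56, with n = 7.
Posterior ∝ λ^5e^(−6λ) · λ^56e^(−7λ) = λ^61e^(−13λ), i.e. Gamma(shape=62, rate=13).
The mode of a Gamma(a, b) with a ≥ 1 (shape–rate) is (a−1)/b = 61/13 ≈ 4.69.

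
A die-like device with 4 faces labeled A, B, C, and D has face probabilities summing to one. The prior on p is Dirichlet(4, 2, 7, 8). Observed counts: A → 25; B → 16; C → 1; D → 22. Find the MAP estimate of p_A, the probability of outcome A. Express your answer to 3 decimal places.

MAP estimate of p_A = 0.346

The posterior is Dirichlet(αᵢ + nᵢ) = Dirichlet(29, 18, 8, 30).
For a Dirichlet(a₁,…,a_K) with all aᵢ > 1, the mode has j-th component (aⱼ − 1)/(Σaᵢ − K).
Here Σaᵢ = 85 and K = 4, so p_A = (29 − 1)/(85 − 4) = 28/81 ≈ 0.346.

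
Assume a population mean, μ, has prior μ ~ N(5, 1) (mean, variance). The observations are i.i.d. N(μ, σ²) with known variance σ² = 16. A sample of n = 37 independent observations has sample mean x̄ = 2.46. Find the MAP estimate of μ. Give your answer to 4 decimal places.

μ̂_MAP = 3.2268

n = 37, x̄ = 2.46.
For a Normal prior and Normal likelihood with known variance, the posterior is Normal; its mode equals its mean, the precision-weighted average.
Prior precision 1/σ₀² = 1/1 = 1; data precision n/σ² = 37/16 = 2.3125.
μ̂ = (1·5 + 2.3125·2.46) / (1 + 2.3125) = 10.68875/3.3125 = 8551/2650 ≈ 3.2268.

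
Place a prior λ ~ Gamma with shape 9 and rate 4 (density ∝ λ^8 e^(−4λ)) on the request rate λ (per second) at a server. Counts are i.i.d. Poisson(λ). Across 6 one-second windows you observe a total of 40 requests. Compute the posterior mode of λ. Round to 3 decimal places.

Σxᵢ = 40, n = 6.
Posterior ∝ λ^8e^(−4λ) · λ^40e^(−6λ) = λ^48e^(−10λ), i.e. Gamma(shape=49, rate=10).
The mode of a Gamma(a, b) with a ≥ 1 (shape–rate) is (a−1)/b = 48/10 ≈ 4.800.

λ̂_MAP = 4.800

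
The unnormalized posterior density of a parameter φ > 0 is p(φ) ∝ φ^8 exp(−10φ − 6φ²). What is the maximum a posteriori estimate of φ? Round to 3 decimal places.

φ̂_MAP = 0.500

ℓ'(φ) = 8/φ − 10 − 12φ. Setting this to zero and multiplying by φ: 12φ² + 10φ − 8 = 0.
φ = (−10 + √(10² + 4·12·8)) / (2·12) = (−10 + √484) / 24 = (−10 + 22)/24 = 1/2.
ℓ''(φ) = −8/φ² − 12 < 0, confirming a maximum.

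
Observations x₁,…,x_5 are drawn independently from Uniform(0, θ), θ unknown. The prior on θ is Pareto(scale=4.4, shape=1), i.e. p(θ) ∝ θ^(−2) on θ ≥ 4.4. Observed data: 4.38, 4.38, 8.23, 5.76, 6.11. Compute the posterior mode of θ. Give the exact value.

The Uniform(0, θ) likelihood is θ^(−n) for θ ≥ max(xᵢ), zero otherwise. Here max(xᵢ) = 8.23.
Posterior ∝ θ^(−2) · θ^(−5) = θ^(−7) on θ ≥ max(4.4, 8.23) = 8.23.
This density is strictly decreasing in θ, so the posterior mode lies at the lower boundary of the support.

θ̂_MAP = 8.23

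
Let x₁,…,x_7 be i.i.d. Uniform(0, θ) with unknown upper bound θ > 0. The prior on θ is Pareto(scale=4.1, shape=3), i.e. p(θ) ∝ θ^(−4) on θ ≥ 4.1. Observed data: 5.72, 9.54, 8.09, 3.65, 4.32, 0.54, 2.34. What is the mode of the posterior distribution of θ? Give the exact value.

θ̂_MAP = 9.54

The Uniform(0, θ) likelihood is θ^(−n) for θ ≥ max(xᵢ), zero otherwise. Here max(xᵢ) = 9.54.
Posterior ∝ θ^(−4) · θ^(−7) = θ^(−11) on θ ≥ max(4.1, 9.54) = 9.54.
This density is strictly decreasing in θ, so the posterior mode lies at the lower boundary of the support.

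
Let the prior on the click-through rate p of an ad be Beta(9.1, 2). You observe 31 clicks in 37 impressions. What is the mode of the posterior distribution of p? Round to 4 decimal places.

p̂_MAP = 0.8482

Prior: Beta(9.1, 2).
Data: 31 successes in 37 trials. The binomial likelihood contributes p^31(1−p)^6, so the posterior is Beta(9.1+31, 2+6) = Beta(40.1, 8).
For Beta(a, b) with a, b > 1 the mode is (a−1)/(a+b−2) = 39.1/46.1 ≈ 0.8482.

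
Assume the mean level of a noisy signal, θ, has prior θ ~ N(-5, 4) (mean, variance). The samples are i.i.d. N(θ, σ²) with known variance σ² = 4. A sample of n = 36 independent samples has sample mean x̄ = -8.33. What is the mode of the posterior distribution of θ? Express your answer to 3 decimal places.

n = 36, x̄ = -8.33.
For a Normal prior and Normal likelihood with known variance, the posterior is Normal; its mode equals its mean, the precision-weighted average.
Prior precision 1/σ₀² = 1/4 = 0.25; data precision n/σ² = 36/4 = 9.
θ̂ = (0.25·(-5) + 9·(-8.33)) / (0.25 + 9) = (-76.22)/9.25 = -8.240.

θ̂_MAP = -8.240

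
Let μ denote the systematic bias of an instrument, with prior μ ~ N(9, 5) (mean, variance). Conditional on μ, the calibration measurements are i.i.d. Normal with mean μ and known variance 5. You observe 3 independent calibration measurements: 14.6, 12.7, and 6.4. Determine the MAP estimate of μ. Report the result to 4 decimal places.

n = 3; x̄ = (14.6 + 12.7 + 6.4)/3 = 33.7/3 = 337/30 ≈ 11.2333.
For a Normal prior and Normal likelihood with known variance, the posterior is Normal; its mode equals its mean, the precision-weighted average.
Prior precision 1/σ₀² = 1/5 = 0.2; data precision n/σ² = 3/5 = 0.6.
μ̂ = (0.2·9 + 0.6·(337/30)) / (0.2 + 0.6) = 8.54/0.8 = 10.6750.

μ̂_MAP = 10.6750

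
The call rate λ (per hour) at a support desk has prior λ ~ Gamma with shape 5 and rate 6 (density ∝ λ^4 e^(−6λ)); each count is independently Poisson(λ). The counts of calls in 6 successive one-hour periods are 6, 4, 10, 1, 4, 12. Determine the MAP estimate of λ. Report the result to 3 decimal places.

Σxᵢ = 6+4+10+1+4+12 = 37, with n = 6.
Posterior ∝ λ^4e^(−6λ) · λ^37e^(−6λ) = λ^41e^(−12λ), i.e. Gamma(shape=42, rate=12).
The mode of a Gamma(a, b) with a ≥ 1 (shape–rate) is (a−1)/b = 41/12 ≈ 3.417.

λ̂_MAP = 3.417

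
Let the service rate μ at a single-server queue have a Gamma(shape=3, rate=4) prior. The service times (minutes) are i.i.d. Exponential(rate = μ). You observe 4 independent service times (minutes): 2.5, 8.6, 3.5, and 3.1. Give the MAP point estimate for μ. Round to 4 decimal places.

The Exponential(rate=μ) likelihood is ∝ μ^n e^(−μΣtᵢ). Here n = 4 and Σtᵢ = 2.5 + 8.6 + 3.5 + 3.1 = 17.7.
Posterior ∝ μ^2e^(−4μ) · μ^4e^(−17.7μ) = μ^6e^(−21.7μ), i.e. Gamma(7, 21.7).
Mode = (a−1)/b = 6/21.7 ≈ 0.2765.

μ̂_MAP = 0.2765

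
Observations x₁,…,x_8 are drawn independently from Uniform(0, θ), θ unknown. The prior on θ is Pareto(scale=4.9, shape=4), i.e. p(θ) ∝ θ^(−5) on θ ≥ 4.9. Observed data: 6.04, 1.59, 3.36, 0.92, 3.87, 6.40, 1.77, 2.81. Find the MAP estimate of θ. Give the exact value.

θ̂_MAP = 6.40

The Uniform(0, θ) likelihood is θ^(−n) for θ ≥ max(xᵢ), zero otherwise. Here max(xᵢ) = 6.40.
Posterior ∝ θ^(−5) · θ^(−8) = θ^(−13) on θ ≥ max(4.9, 6.40) = 6.40.
This density is strictly decreasing in θ, so the posterior mode lies at the lower boundary of the support.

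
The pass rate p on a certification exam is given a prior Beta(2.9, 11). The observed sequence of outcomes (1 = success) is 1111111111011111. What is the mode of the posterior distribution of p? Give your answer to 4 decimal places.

p̂_MAP = 0.6057

Prior: Beta(2.9, 11).
Data: 15 successes in 16 trials (from the sequence). The binomial likelihood contributes p^15(1−p)^1, so the posterior is Beta(2.9+15, 11+1) = Beta(17.9, 12).
For Beta(a, b) with a, b > 1 the mode is (a−1)/(a+b−2) = 16.9/27.9 ≈ 0.6057.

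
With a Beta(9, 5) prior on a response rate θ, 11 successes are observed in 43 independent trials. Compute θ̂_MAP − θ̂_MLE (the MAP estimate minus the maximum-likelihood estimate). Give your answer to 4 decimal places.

MAP − MLE = 0.0896

Posterior is Beta(20, 37); MAP = (20−1)/(57−2) = 19/55 ≈ 0.34545.
MLE ignores the prior: θ̂_MLE = k/n = 11/43 ≈ 0.25581.
Difference = 19/55 − 11/43 = 212/2365 ≈ 0.0896.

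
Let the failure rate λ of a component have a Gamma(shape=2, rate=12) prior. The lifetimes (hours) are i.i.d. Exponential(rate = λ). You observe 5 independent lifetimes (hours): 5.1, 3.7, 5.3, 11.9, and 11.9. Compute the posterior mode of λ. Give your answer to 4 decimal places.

The Exponential(rate=λ) likelihood is ∝ λ^n e^(−λΣtᵢ). Here n = 5 and Σtᵢ = 5.1 + 3.7 + 5.3 + 11.9 + 11.9 = 37.9.
Posterior ∝ λe^(−12λ) · λ^5e^(−37.9λ) = λ^6e^(−49.9λ), i.e. Gamma(7, 49.9).
Mode = (a−1)/b = 6/49.9 ≈ 0.1202.

λ̂_MAP = 0.1202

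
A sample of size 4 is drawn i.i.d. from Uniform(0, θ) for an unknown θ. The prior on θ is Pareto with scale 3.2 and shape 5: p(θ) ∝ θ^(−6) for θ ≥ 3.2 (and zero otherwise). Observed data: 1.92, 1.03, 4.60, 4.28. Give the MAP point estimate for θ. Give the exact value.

The Uniform(0, θ) likelihood is θ^(−n) for θ ≥ max(xᵢ), zero otherwise. Here max(xᵢ) = 4.60.
Posterior ∝ θ^(−6) · θ^(−4) = θ^(−10) on θ ≥ max(3.2, 4.60) = 4.60.
This density is strictly decreasing in θ, so the posterior mode lies at the lower boundary of the support.

θ̂_MAP = 4.60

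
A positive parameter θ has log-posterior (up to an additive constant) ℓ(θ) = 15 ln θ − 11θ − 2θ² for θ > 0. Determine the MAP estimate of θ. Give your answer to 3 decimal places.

θ̂_MAP = 1.000

ℓ'(θ) = 15/θ − 11 − 4θ. Setting this to zero and multiplying by θ: 4θ² + 11θ − 15 = 0.
θ = (−11 + √(11² + 4·4·15)) / (2·4) = (−11 + √361) / 8 = (−11 + 19)/8 = 1.
ℓ''(θ) = −15/θ² − 4 < 0, confirming a maximum.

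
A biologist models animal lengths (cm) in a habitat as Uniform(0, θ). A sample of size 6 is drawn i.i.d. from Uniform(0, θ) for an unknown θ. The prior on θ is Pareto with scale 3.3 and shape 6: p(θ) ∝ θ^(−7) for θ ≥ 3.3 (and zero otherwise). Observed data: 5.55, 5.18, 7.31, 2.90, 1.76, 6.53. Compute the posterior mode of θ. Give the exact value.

θ̂_MAP = 7.31

The Uniform(0, θ) likelihood is θ^(−n) for θ ≥ max(xᵢ), zero otherwise. Here max(xᵢ) = 7.31.
Posterior ∝ θ^(−7) · θ^(−6) = θ^(−13) on θ ≥ max(3.3, 7.31) = 7.31.
This density is strictly decreasing in θ, so the posterior mode lies at the lower boundary of the support.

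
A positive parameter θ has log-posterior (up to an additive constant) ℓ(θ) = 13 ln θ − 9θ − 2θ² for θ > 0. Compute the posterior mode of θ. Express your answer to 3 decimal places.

ℓ'(θ) = 13/θ − 9 − 4θ. Setting this to zero and multiplying by θ: 4θ² + 9θ − 13 = 0.
θ = (−9 + √(9² + 4·4·13)) / (2·4) = (−9 + √289) / 8 = (−9 + 17)/8 = 1.
ℓ''(θ) = −13/θ² − 4 < 0, confirming a maximum.

θ̂_MAP = 1.000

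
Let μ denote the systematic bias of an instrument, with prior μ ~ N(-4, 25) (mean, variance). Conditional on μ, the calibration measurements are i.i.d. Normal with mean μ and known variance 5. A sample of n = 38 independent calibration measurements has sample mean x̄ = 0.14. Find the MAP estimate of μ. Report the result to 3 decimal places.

n = 38, x̄ = 0.14.
For a Normal prior and Normal likelihood with known variance, the posterior is Normal; its mode equals its mean, the precision-weighted average.
Prior precision 1/σ₀² = 1/25 = 0.04; data precision n/σ² = 38/5 = 7.6.
μ̂ = (0.04·(-4) + 7.6·0.14) / (0.04 + 7.6) = 0.904/7.64 = 113/955 ≈ 0.118.

μ̂_MAP = 0.118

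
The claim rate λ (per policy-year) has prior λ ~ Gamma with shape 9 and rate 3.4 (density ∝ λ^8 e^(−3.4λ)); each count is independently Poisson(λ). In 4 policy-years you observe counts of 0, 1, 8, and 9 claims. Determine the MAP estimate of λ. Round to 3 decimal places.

Σxᵢ = 0+1+8+9 = 18, with n = 4.
Posterior ∝ λ^8e^(−3.4λ) · λ^18e^(−4λ) = λ^26e^(−7.4λ), i.e. Gamma(shape=27, rate=7.4).
The mode of a Gamma(a, b) with a ≥ 1 (shape–rate) is (a−1)/b = 26/7.4 ≈ 3.514.

λ̂_MAP = 3.514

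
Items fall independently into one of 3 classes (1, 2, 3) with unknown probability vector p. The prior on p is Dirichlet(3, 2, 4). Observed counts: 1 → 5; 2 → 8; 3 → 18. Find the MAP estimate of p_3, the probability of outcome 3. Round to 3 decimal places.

The posterior is Dirichlet(αᵢ + nᵢ) = Dirichlet(8, 10, 22).
For a Dirichlet(a₁,…,a_K) with all aᵢ > 1, the mode has j-th component (aⱼ − 1)/(Σaᵢ − K).
Here Σaᵢ = 40 and K = 3, so p_3 = (22 − 1)/(40 − 3) = 21/37 ≈ 0.568.

MAP estimate: 0.568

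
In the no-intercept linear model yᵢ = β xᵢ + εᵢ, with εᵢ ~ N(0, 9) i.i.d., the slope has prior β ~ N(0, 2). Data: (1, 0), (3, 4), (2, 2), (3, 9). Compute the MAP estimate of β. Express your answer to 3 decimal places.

β̂_MAP = 1.564

log p(β | y) = −Σ(yᵢ − βxᵢ)²/(2·9) − β²/(2·2) + const.
Setting the derivative to zero: Σxᵢ(yᵢ − βxᵢ)/9 − β/2 = 0, so β = Σxᵢyᵢ / (Σxᵢ² + σ²/τ²).
Σxᵢyᵢ = 1·0 + 3·4 + 2·2 + 3·9 = 43; Σxᵢ² = 23; σ²/τ² = 4.5.
β̂_MAP = 43 / (23 + 4.5) = 43/27.5 ≈ 1.564.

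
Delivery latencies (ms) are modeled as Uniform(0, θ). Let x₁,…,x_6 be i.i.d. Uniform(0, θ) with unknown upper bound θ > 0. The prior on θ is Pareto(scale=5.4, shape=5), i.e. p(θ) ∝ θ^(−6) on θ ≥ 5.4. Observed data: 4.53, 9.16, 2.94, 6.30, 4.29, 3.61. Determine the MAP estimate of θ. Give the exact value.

The Uniform(0, θ) likelihood is θ^(−n) for θ ≥ max(xᵢ), zero otherwise. Here max(xᵢ) = 9.16.
Posterior ∝ θ^(−6) · θ^(−6) = θ^(−12) on θ ≥ max(5.4, 9.16) = 9.16.
This density is strictly decreasing in θ, so the posterior mode lies at the lower boundary of the support.

θ̂_MAP = 9.16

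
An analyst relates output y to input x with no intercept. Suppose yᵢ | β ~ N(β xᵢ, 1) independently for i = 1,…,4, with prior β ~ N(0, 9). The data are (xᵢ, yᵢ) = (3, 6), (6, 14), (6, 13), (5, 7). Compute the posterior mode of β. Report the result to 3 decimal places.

β̂_MAP = 2.026

log p(β | y) = −Σ(yᵢ − βxᵢ)²/(2·1) − β²/(2·9) + const.
Setting the derivative to zero: Σxᵢ(yᵢ − βxᵢ)/1 − β/9 = 0, so β = Σxᵢyᵢ / (Σxᵢ² + σ²/τ²).
Σxᵢyᵢ = 3·6 + 6·14 + 6·13 + 5·7 = 215; Σxᵢ² = 106; σ²/τ² = 1/9.
β̂_MAP = 215 / (106 + 1/9) = 215/(955/9) = 387/191 ≈ 2.026.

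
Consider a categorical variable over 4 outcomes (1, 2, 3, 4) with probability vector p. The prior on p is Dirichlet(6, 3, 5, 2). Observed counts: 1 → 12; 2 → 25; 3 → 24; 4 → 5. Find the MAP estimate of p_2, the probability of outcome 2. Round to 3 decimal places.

MAP estimate: 0.346

The posterior is Dirichlet(αᵢ + nᵢ) = Dirichlet(18, 28, 29, 7).
For a Dirichlet(a₁,…,a_K) with all aᵢ > 1, the mode has j-th component (aⱼ − 1)/(Σaᵢ − K).
Here Σaᵢ = 82 and K = 4, so p_2 = (28 − 1)/(82 − 4) = 27/78 ≈ 0.346.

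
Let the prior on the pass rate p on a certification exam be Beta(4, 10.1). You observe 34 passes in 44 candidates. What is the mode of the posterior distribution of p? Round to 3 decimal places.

Prior: Beta(4, 10.1).
Data: 34 successes in 44 trials. The binomial likelihood contributes p^34(1−p)^10, so the posterior is Beta(4+34, 10.1+10) = Beta(38, 20.1).
For Beta(a, b) with a, b > 1 the mode is (a−1)/(a+b−2) = 37/56.1 ≈ 0.660.

p̂_MAP = 0.660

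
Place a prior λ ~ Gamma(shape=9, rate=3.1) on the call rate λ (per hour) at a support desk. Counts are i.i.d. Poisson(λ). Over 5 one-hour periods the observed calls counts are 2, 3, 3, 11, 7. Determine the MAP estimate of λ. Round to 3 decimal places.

Σxᵢ = 2+3+3+11+7 = 26, with n = 5.
Posterior ∝ λ^8e^(−3.1λ) · λ^26e^(−5λ) = λ^34e^(−8.1λ), i.e. Gamma(shape=35, rate=8.1).
The mode of a Gamma(a, b) with a ≥ 1 (shape–rate) is (a−1)/b = 34/8.1 ≈ 4.198.

λ̂_MAP = 4.198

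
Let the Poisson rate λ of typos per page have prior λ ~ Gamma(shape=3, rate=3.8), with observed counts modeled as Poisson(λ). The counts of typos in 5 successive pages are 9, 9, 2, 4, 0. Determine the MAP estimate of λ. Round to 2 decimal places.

λ̂_MAP = 2.95

Σxᵢ = 9+9+2+4+0 = 24, with n = 5.
Posterior ∝ λ^2e^(−3.8λ) · λ^24e^(−5λ) = λ^26e^(−8.8λ), i.e. Gamma(shape=27, rate=8.8).
The mode of a Gamma(a, b) with a ≥ 1 (shape–rate) is (a−1)/b = 26/8.8 ≈ 2.95.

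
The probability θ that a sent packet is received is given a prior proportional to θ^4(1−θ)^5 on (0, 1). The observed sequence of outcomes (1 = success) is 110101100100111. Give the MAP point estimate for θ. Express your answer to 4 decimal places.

The prior density ∝ θ^4(1−θ)^5 is the kernel of Beta(5, 6).
Data: 9 successes in 15 trials (from the sequence). The binomial likelihood contributes θ^9(1−θ)^6, so the posterior is Beta(5+9, 6+6) = Beta(14, 12).
For Beta(a, b) with a, b > 1 the mode is (a−1)/(a+b−2) = 13/24 ≈ 0.5417.

θ̂_MAP = 0.5417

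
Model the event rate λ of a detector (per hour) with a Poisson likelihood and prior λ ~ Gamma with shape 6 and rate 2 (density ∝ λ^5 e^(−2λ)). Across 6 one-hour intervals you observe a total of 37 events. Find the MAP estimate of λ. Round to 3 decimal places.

λ̂_MAP = 5.250

Σxᵢ = 37, n = 6.
Posterior ∝ λ^5e^(−2λ) · λ^37e^(−6λ) = λ^42e^(−8λ), i.e. Gamma(shape=43, rate=8).
The mode of a Gamma(a, b) with a ≥ 1 (shape–rate) is (a−1)/b = 42/8 ≈ 5.250.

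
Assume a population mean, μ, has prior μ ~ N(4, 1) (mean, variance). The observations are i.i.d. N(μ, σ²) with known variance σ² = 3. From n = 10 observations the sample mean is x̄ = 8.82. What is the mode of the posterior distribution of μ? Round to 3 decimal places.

μ̂_MAP = 7.708

n = 10, x̄ = 8.82.
For a Normal prior and Normal likelihood with known variance, the posterior is Normal; its mode equals its mean, the precision-weighted average.
Prior precision 1/σ₀² = 1/1 = 1; data precision n/σ² = 10/3.
μ̂ = (1·4 + (10/3)·8.82) / (1 + 10/3) = 33.4/(13/3) = 501/65 ≈ 7.708.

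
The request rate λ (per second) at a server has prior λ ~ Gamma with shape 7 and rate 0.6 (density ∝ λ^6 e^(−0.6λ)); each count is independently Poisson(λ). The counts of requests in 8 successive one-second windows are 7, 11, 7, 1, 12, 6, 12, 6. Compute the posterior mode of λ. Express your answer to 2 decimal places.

Σxᵢ = 7+11+7+1+12+6+12+6 = 62, with n = 8.
Posterior ∝ λ^6e^(−0.6λ) · λ^62e^(−8λ) = λ^68e^(−8.6λ), i.e. Gamma(shape=69, rate=8.6).
The mode of a Gamma(a, b) with a ≥ 1 (shape–rate) is (a−1)/b = 68/8.6 ≈ 7.91.

λ̂_MAP = 7.91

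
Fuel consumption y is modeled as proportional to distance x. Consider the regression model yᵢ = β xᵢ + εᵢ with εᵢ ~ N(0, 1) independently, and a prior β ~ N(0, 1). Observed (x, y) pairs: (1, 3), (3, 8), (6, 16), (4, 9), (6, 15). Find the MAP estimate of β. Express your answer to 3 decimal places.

β̂_MAP = 2.515

log p(β | y) = −Σ(yᵢ − βxᵢ)²/(2·1) − β²/(2·1) + const.
Setting the derivative to zero: Σxᵢ(yᵢ − βxᵢ)/1 − β/1 = 0, so β = Σxᵢyᵢ / (Σxᵢ² + σ²/τ²).
Σxᵢyᵢ = 1·3 + 3·8 + 6·16 + 4·9 + 6·15 = 249; Σxᵢ² = 98; σ²/τ² = 1.
β̂_MAP = 249 / (98 + 1) = 249/99 ≈ 2.515.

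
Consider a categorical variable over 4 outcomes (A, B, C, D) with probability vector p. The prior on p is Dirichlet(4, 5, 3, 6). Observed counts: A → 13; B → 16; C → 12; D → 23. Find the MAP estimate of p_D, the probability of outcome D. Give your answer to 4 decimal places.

MAP estimate of p_D = 0.3590

The posterior is Dirichlet(αᵢ + nᵢ) = Dirichlet(17, 21, 15, 29).
For a Dirichlet(a₁,…,a_K) with all aᵢ > 1, the mode has j-th component (aⱼ − 1)/(Σaᵢ − K).
Here Σaᵢ = 82 and K = 4, so p_D = (29 − 1)/(82 − 4) = 28/78 ≈ 0.3590.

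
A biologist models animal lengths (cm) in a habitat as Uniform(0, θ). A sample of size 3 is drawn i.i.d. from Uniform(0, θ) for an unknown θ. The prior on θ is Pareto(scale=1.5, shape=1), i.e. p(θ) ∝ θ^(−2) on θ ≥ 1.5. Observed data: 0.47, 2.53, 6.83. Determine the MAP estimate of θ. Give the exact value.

θ̂_MAP = 6.83

The Uniform(0, θ) likelihood is θ^(−n) for θ ≥ max(xᵢ), zero otherwise. Here max(xᵢ) = 6.83.
Posterior ∝ θ^(−2) · θ^(−3) = θ^(−5) on θ ≥ max(1.5, 6.83) = 6.83.
This density is strictly decreasing in θ, so the posterior mode lies at the lower boundary of the support.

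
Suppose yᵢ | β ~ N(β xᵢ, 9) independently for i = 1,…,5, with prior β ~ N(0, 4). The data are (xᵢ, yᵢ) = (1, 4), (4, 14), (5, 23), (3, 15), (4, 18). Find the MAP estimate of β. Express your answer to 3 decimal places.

β̂_MAP = 4.217

log p(β | y) = −Σ(yᵢ − βxᵢ)²/(2·9) − β²/(2·4) + const.
Setting the derivative to zero: Σxᵢ(yᵢ − βxᵢ)/9 − β/4 = 0, so β = Σxᵢyᵢ / (Σxᵢ² + σ²/τ²).
Σxᵢyᵢ = 1·4 + 4·14 + 5·23 + 3·15 + 4·18 = 292; Σxᵢ² = 67; σ²/τ² = 2.25.
β̂_MAP = 292 / (67 + 2.25) = 292/69.25 ≈ 4.217.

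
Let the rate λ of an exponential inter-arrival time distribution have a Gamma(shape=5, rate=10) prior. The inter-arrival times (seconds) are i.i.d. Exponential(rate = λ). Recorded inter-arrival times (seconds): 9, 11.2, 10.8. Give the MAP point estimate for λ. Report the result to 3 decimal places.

λ̂_MAP = 0.171

The Exponential(rate=λ) likelihood is ∝ λ^n e^(−λΣtᵢ). Here n = 3 and Σtᵢ = 9 + 11.2 + 10.8 = 31.
Posterior ∝ λ^4e^(−10λ) · λ^3e^(−31λ) = λ^7e^(−41λ), i.e. Gamma(8, 41).
Mode = (a−1)/b = 7/41 ≈ 0.171.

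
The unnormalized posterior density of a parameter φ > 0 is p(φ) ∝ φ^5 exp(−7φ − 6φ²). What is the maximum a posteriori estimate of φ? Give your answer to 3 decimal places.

φ̂_MAP = 0.417

ℓ'(φ) = 5/φ − 7 − 12φ. Setting this to zero and multiplying by φ: 12φ² + 7φ − 5 = 0.
φ = (−7 + √(7² + 4·12·5)) / (2·12) = (−7 + √289) / 24 = (−7 + 17)/24 = 5/12.
ℓ''(φ) = −5/φ² − 12 < 0, confirming a maximum.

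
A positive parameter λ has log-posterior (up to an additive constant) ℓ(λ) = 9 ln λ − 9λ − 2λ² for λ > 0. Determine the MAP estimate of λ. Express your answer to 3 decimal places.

ℓ'(λ) = 9/λ − 9 − 4λ. Setting this to zero and multiplying by λ: 4λ² + 9λ − 9 = 0.
λ = (−9 + √(9² + 4·4·9)) / (2·4) = (−9 + √225) / 8 = (−9 + 15)/8 = 3/4.
ℓ''(λ) = −9/λ² − 4 < 0, confirming a maximum.

λ̂_MAP = 0.750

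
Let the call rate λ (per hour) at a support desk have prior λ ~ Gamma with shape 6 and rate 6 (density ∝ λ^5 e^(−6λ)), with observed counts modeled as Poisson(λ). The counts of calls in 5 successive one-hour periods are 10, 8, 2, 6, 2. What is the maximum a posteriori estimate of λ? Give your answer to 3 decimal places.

Σxᵢ = 10+8+2+6+2 = 28, with n = 5.
Posterior ∝ λ^5e^(−6λ) · λ^28e^(−5λ) = λ^33e^(−11λ), i.e. Gamma(shape=34, rate=11).
The mode of a Gamma(a, b) with a ≥ 1 (shape–rate) is (a−1)/b = 33/11 ≈ 3.000.

λ̂_MAP = 3.000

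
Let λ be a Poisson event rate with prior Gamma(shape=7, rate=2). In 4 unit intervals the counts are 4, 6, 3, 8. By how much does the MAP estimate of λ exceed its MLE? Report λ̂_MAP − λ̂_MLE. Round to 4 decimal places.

MAP − MLE = -0.7500

Σxᵢ = 21. Posterior is Gamma(28, 6); MAP = (28−1)/6 = 27/6 ≈ 4.50000.
MLE = x̄ = 21/4 ≈ 5.25000.
Difference = 27/6 − 21/4 = -3/4 ≈ -0.7500.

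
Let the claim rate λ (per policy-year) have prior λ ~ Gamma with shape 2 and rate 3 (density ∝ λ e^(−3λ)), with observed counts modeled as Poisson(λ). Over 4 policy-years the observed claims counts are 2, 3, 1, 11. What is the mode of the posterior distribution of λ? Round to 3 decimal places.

λ̂_MAP = 2.571

Σxᵢ = 2+3+1+11 = 17, with n = 4.
Posterior ∝ λe^(−3λ) · λ^17e^(−4λ) = λ^18e^(−7λ), i.e. Gamma(shape=19, rate=7).
The mode of a Gamma(a, b) with a ≥ 1 (shape–rate) is (a−1)/b = 18/7 ≈ 2.571.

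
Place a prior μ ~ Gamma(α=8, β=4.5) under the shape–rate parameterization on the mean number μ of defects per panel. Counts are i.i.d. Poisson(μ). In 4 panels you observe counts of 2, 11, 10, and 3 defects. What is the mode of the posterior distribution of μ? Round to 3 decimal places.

Σxᵢ = 2+11+10+3 = 26, with n = 4.
Posterior ∝ μ^7e^(−4.5μ) · μ^26e^(−4μ) = μ^33e^(−8.5μ), i.e. Gamma(shape=34, rate=8.5).
The mode of a Gamma(a, b) with a ≥ 1 (shape–rate) is (a−1)/b = 33/8.5 ≈ 3.882.

μ̂_MAP = 3.882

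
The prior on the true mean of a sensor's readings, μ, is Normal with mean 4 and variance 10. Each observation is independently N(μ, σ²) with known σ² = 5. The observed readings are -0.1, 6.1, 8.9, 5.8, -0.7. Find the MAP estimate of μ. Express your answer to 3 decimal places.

μ̂_MAP = 4.000

n = 5; x̄ = ((-0.1) + 6.1 + 8.9 + 5.8 + (-0.7))/5 = 20/5 = 4.
For a Normal prior and Normal likelihood with known variance, the posterior is Normal; its mode equals its mean, the precision-weighted average.
Prior precision 1/σ₀² = 1/10 = 0.1; data precision n/σ² = 5/5 = 1.
μ̂ = (0.1·4 + 1·4) / (0.1 + 1) = 4.4/1.1 = 4.000.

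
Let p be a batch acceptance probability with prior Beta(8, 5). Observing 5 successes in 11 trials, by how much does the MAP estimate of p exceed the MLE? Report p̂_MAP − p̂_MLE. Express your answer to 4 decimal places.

Posterior is Beta(13, 11); MAP = (13−1)/(24−2) = 12/22 ≈ 0.54545.
MLE ignores the prior: p̂_MLE = k/n = 5/11 ≈ 0.45455.
Difference = 12/22 − 5/11 = 1/11 ≈ 0.0909.

MAP − MLE = 0.0909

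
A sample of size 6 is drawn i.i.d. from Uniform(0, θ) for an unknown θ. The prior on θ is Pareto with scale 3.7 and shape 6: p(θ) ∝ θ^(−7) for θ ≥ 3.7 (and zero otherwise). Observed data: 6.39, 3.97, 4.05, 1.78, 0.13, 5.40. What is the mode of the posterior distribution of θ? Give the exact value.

θ̂_MAP = 6.39

The Uniform(0, θ) likelihood is θ^(−n) for θ ≥ max(xᵢ), zero otherwise. Here max(xᵢ) = 6.39.
Posterior ∝ θ^(−7) · θ^(−6) = θ^(−13) on θ ≥ max(3.7, 6.39) = 6.39.
This density is strictly decreasing in θ, so the posterior mode lies at the lower boundary of the support.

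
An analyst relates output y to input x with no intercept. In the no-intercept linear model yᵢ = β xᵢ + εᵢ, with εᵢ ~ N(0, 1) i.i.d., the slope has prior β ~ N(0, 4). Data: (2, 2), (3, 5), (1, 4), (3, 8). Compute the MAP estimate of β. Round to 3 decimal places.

β̂_MAP = 2.022

log p(β | y) = −Σ(yᵢ − βxᵢ)²/(2·1) − β²/(2·4) + const.
Setting the derivative to zero: Σxᵢ(yᵢ − βxᵢ)/1 − β/4 = 0, so β = Σxᵢyᵢ / (Σxᵢ² + σ²/τ²).
Σxᵢyᵢ = 2·2 + 3·5 + 1·4 + 3·8 = 47; Σxᵢ² = 23; σ²/τ² = 0.25.
β̂_MAP = 47 / (23 + 0.25) = 47/23.25 ≈ 2.022.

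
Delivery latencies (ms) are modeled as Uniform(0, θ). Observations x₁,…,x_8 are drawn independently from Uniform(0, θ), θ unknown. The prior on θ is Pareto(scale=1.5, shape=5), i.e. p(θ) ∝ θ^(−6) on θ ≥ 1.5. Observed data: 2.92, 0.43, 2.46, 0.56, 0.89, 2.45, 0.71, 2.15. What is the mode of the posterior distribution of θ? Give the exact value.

θ̂_MAP = 2.92

The Uniform(0, θ) likelihood is θ^(−n) for θ ≥ max(xᵢ), zero otherwise. Here max(xᵢ) = 2.92.
Posterior ∝ θ^(−6) · θ^(−8) = θ^(−14) on θ ≥ max(1.5, 2.92) = 2.92.
This density is strictly decreasing in θ, so the posterior mode lies at the lower boundary of the support.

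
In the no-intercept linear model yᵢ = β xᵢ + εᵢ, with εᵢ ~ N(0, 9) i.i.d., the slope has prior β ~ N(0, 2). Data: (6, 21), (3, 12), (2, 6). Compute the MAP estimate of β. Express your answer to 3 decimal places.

β̂_MAP = 3.252

log p(β | y) = −Σ(yᵢ − βxᵢ)²/(2·9) − β²/(2·2) + const.
Setting the derivative to zero: Σxᵢ(yᵢ − βxᵢ)/9 − β/2 = 0, so β = Σxᵢyᵢ / (Σxᵢ² + σ²/τ²).
Σxᵢyᵢ = 6·21 + 3·12 + 2·6 = 174; Σxᵢ² = 49; σ²/τ² = 4.5.
β̂_MAP = 174 / (49 + 4.5) = 174/53.5 ≈ 3.252.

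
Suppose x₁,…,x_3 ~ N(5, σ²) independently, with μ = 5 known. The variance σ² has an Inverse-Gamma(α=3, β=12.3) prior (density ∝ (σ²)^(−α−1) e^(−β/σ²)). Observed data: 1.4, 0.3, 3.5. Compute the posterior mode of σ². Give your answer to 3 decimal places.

σ̂²_MAP = 5.627

Sum of squared deviations about the known mean: SS = (1.4−5)² + (0.3−5)² + (3.5−5)² = 37.3.
The Normal likelihood contributes (σ²)^(−n/2) exp(−SS/(2σ²)), so the posterior is Inverse-Gamma(α + n/2, β + SS/2) = Inverse-Gamma(4.5, 30.95).
The mode of Inverse-Gamma(a, b) is b/(a+1) = 30.95/5.5 ≈ 5.627.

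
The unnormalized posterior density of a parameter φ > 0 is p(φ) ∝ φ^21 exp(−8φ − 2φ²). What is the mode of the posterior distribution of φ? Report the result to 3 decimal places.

ℓ'(φ) = 21/φ − 8 − 4φ. Setting this to zero and multiplying by φ: 4φ² + 8φ − 21 = 0.
φ = (−8 + √(8² + 4·4·21)) / (2·4) = (−8 + √400) / 8 = (−8 + 20)/8 = 3/2.
ℓ''(φ) = −21/φ² − 4 < 0, confirming a maximum.

φ̂_MAP = 1.500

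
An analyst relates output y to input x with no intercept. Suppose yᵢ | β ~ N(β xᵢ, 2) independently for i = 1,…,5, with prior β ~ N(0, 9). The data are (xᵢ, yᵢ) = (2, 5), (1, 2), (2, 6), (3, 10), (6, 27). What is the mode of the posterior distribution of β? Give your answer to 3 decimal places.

log p(β | y) = −Σ(yᵢ − βxᵢ)²/(2·2) − β²/(2·9) + const.
Setting the derivative to zero: Σxᵢ(yᵢ − βxᵢ)/2 − β/9 = 0, so β = Σxᵢyᵢ / (Σxᵢ² + σ²/τ²).
Σxᵢyᵢ = 2·5 + 1·2 + 2·6 + 3·10 + 6·27 = 216; Σxᵢ² = 54; σ²/τ² = 2/9.
β̂_MAP = 216 / (54 + 2/9) = 216/(488/9) = 243/61 ≈ 3.984.

β̂_MAP = 3.984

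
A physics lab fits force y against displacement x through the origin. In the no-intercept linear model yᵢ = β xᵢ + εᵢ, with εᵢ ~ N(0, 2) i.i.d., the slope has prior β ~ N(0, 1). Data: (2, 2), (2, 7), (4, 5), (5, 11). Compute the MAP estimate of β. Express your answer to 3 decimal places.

log p(β | y) = −Σ(yᵢ − βxᵢ)²/(2·2) − β²/(2·1) + const.
Setting the derivative to zero: Σxᵢ(yᵢ − βxᵢ)/2 − β/1 = 0, so β = Σxᵢyᵢ / (Σxᵢ² + σ²/τ²).
Σxᵢyᵢ = 2·2 + 2·7 + 4·5 + 5·11 = 93; Σxᵢ² = 49; σ²/τ² = 2.
β̂_MAP = 93 / (49 + 2) = 93/51 ≈ 1.824.

β̂_MAP = 1.824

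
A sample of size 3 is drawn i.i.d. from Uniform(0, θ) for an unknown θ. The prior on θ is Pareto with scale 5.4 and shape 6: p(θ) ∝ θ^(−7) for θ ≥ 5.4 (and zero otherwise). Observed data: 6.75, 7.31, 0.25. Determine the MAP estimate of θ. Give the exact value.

The Uniform(0, θ) likelihood is θ^(−n) for θ ≥ max(xᵢ), zero otherwise. Here max(xᵢ) = 7.31.
Posterior ∝ θ^(−7) · θ^(−3) = θ^(−10) on θ ≥ max(5.4, 7.31) = 7.31.
This density is strictly decreasing in θ, so the posterior mode lies at the lower boundary of the support.

θ̂_MAP = 7.31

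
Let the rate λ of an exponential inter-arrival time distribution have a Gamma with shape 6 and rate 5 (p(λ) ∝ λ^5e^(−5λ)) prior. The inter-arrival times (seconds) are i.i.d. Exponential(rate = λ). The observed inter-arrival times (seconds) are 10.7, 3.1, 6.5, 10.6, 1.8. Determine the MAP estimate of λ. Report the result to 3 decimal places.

λ̂_MAP = 0.265

The Exponential(rate=λ) likelihood is ∝ λ^n e^(−λΣtᵢ). Here n = 5 and Σtᵢ = 10.7 + 3.1 + 6.5 + 10.6 + 1.8 = 32.7.
Posterior ∝ λ^5e^(−5λ) · λ^5e^(−32.7λ) = λ^10e^(−37.7λ), i.e. Gamma(11, 37.7).
Mode = (a−1)/b = 10/37.7 ≈ 0.265.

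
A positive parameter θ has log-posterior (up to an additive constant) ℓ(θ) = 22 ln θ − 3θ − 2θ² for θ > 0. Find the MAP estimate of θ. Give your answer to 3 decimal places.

ℓ'(θ) = 22/θ − 3 − 4θ. Setting this to zero and multiplying by θ: 4θ² + 3θ − 22 = 0.
θ = (−3 + √(3² + 4·4·22)) / (2·4) = (−3 + √361) / 8 = (−3 + 19)/8 = 2.
ℓ''(θ) = −22/θ² − 4 < 0, confirming a maximum.

θ̂_MAP = 2.000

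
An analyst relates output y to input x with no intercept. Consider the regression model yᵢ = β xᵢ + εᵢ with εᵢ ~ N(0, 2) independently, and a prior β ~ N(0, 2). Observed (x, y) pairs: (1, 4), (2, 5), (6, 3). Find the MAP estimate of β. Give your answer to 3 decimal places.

β̂_MAP = 0.762

log p(β | y) = −Σ(yᵢ − βxᵢ)²/(2·2) − β²/(2·2) + const.
Setting the derivative to zero: Σxᵢ(yᵢ − βxᵢ)/2 − β/2 = 0, so β = Σxᵢyᵢ / (Σxᵢ² + σ²/τ²).
Σxᵢyᵢ = 1·4 + 2·5 + 6·3 = 32; Σxᵢ² = 41; σ²/τ² = 1.
β̂_MAP = 32 / (41 + 1) = 32/42 ≈ 0.762.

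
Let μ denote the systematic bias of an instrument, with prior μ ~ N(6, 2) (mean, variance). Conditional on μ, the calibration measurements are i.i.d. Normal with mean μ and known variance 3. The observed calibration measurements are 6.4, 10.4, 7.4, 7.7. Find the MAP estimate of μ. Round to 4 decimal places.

μ̂_MAP = 7.4364

n = 4; x̄ = (6.4 + 10.4 + 7.4 + 7.7)/4 = 31.9/4 = 7.975.
For a Normal prior and Normal likelihood with known variance, the posterior is Normal; its mode equals its mean, the precision-weighted average.
Prior precision 1/σ₀² = 1/2 = 0.5; data precision n/σ² = 4/3.
μ̂ = (0.5·6 + (4/3)·7.975) / (0.5 + 4/3) = (409/30)/(11/6) = 409/55 ≈ 7.4364.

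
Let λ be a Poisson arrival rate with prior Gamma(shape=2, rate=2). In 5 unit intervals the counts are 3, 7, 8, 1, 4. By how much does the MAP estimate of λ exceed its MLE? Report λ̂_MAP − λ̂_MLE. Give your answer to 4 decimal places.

MAP − MLE = -1.1714

Σxᵢ = 23. Posterior is Gamma(25, 7); MAP = (25−1)/7 = 24/7 ≈ 3.42857.
MLE = x̄ = 23/5 ≈ 4.60000.
Difference = 24/7 − 23/5 = -41/35 ≈ -1.1714.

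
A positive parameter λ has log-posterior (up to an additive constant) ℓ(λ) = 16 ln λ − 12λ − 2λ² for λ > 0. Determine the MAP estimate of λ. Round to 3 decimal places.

ℓ'(λ) = 16/λ − 12 − 4λ. Setting this to zero and multiplying by λ: 4λ² + 12λ − 16 = 0.
λ = (−12 + √(12² + 4·4·16)) / (2·4) = (−12 + √400) / 8 = (−12 + 20)/8 = 1.
ℓ''(λ) = −16/λ² − 4 < 0, confirming a maximum.

λ̂_MAP = 1.000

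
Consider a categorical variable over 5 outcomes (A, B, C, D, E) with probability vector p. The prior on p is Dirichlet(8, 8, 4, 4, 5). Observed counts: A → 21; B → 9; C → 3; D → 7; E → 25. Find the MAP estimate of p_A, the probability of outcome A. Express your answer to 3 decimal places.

MAP estimate of p_A = 0.315

The posterior is Dirichlet(αᵢ + nᵢ) = Dirichlet(29, 17, 7, 11, 30).
For a Dirichlet(a₁,…,a_K) with all aᵢ > 1, the mode has j-th component (aⱼ − 1)/(Σaᵢ − K).
Here Σaᵢ = 94 and K = 5, so p_A = (29 − 1)/(94 − 5) = 28/89 ≈ 0.315.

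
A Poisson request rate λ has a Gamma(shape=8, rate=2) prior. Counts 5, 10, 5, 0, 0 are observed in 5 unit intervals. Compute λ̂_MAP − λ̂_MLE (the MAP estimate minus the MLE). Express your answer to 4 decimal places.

Σxᵢ = 20. Posterior is Gamma(28, 7); MAP = (28−1)/7 = 27/7 ≈ 3.85714.
MLE = x̄ = 20/5 ≈ 4.00000.
Difference = 27/7 − 20/5 = -1/7 ≈ -0.1429.

MAP − MLE = -0.1429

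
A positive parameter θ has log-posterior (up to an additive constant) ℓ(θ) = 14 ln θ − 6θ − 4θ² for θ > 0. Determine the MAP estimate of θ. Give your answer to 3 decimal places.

ℓ'(θ) = 14/θ − 6 − 8θ. Setting this to zero and multiplying by θ: 8θ² + 6θ − 14 = 0.
θ = (−6 + √(6² + 4·8·14)) / (2·8) = (−6 + √484) / 16 = (−6 + 22)/16 = 1.
ℓ''(θ) = −14/θ² − 8 < 0, confirming a maximum.

θ̂_MAP = 1.000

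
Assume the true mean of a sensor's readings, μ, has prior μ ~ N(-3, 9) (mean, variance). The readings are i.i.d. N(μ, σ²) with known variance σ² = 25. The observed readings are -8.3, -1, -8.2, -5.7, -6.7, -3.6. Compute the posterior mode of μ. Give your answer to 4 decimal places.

n = 6; x̄ = ((-8.3) + (-1) + (-8.2) + (-5.7) + (-6.7) + (-3.6))/6 = -33.5/6 = -67/12 ≈ -5.5833.
For a Normal prior and Normal likelihood with known variance, the posterior is Normal; its mode equals its mean, the precision-weighted average.
Prior precision 1/σ₀² = 1/9; data precision n/σ² = 6/25 = 0.24.
μ̂ = ((1/9)·(-3) + 0.24·(-67/12)) / (1/9 + 0.24) = (-251/150)/(79/225) = -753/158 ≈ -4.7658.

μ̂_MAP = -4.7658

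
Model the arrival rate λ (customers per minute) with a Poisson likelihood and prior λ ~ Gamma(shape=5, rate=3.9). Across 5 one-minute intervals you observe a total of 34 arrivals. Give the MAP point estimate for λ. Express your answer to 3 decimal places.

Σxᵢ = 34, n = 5.
Posterior ∝ λ^4e^(−3.9λ) · λ^34e^(−5λ) = λ^38e^(−8.9λ), i.e. Gamma(shape=39, rate=8.9).
The mode of a Gamma(a, b) with a ≥ 1 (shape–rate) is (a−1)/b = 38/8.9 ≈ 4.270.

λ̂_MAP = 4.270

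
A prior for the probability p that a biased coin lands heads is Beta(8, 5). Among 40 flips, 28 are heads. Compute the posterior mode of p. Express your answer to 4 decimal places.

Prior: Beta(8, 5).
Data: 28 successes in 40 trials. The binomial likelihood contributes p^28(1−p)^12, so the posterior is Beta(8+28, 5+12) = Beta(36, 17).
For Beta(a, b) with a, b > 1 the mode is (a−1)/(a+b−2) = 35/51 ≈ 0.6863.

p̂_MAP = 0.6863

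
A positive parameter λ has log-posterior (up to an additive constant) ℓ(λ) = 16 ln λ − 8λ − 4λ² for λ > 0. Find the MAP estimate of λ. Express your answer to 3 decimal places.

λ̂_MAP = 1.000

ℓ'(λ) = 16/λ − 8 − 8λ. Setting this to zero and multiplying by λ: 8λ² + 8λ − 16 = 0.
λ = (−8 + √(8² + 4·8·16)) / (2·8) = (−8 + √576) / 16 = (−8 + 24)/16 = 1.
ℓ''(λ) = −16/λ² − 8 < 0, confirming a maximum.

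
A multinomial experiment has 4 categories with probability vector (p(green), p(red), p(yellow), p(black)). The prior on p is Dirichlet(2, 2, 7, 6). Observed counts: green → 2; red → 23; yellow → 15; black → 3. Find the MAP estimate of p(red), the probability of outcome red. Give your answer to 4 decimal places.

MAP estimate of p(red) = 0.4286

The posterior is Dirichlet(αᵢ + nᵢ) = Dirichlet(4, 25, 22, 9).
For a Dirichlet(a₁,…,a_K) with all aᵢ > 1, the mode has j-th component (aⱼ − 1)/(Σaᵢ − K).
Here Σaᵢ = 60 and K = 4, so p(red) = (25 − 1)/(60 − 4) = 24/56 ≈ 0.4286.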